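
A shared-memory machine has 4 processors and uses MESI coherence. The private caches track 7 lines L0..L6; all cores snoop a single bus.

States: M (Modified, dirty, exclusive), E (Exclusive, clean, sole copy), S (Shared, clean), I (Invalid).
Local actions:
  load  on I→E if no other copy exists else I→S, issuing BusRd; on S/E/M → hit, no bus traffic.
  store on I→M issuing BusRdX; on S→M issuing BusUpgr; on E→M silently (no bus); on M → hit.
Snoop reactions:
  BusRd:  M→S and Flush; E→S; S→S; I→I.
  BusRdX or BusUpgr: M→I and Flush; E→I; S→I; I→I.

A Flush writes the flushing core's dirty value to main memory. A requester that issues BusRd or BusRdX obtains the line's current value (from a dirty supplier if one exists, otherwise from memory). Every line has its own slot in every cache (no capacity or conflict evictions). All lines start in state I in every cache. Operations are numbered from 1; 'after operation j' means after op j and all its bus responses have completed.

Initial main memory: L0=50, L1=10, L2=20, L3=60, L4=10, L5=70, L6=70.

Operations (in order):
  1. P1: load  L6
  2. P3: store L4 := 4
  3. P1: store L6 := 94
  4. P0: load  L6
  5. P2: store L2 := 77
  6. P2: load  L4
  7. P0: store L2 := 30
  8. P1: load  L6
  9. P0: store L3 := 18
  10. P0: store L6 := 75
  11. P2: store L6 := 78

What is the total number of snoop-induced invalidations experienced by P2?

1. P1: load  L6  bus=[BusRd]  L6: P0=I P1=E P2=I P3=I  mem[L6]=70
2. P3: store L4 := 4  bus=[BusRdX]  L4: P0=I P1=I P2=I P3=M  mem[L4]=10
3. P1: store L6 := 94  bus=[-]  L6: P0=I P1=M P2=I P3=I  mem[L6]=70
4. P0: load  L6  bus=[BusRd,Flush]  L6: P0=S P1=S P2=I P3=I  mem[L6]=94
5. P2: store L2 := 77  bus=[BusRdX]  L2: P0=I P1=I P2=M P3=I  mem[L2]=20
6. P2: load  L4  bus=[BusRd,Flush]  L4: P0=I P1=I P2=S P3=S  mem[L4]=4
7. P0: store L2 := 30  bus=[BusRdX,Flush]  L2: P0=M P1=I P2=I P3=I  mem[L2]=77
8. P1: load  L6  bus=[-]  L6: P0=S P1=S P2=I P3=I  mem[L6]=94
9. P0: store L3 := 18  bus=[BusRdX]  L3: P0=M P1=I P2=I P3=I  mem[L3]=60
10. P0: store L6 := 75  bus=[BusUpgr]  L6: P0=M P1=I P2=I P3=I  mem[L6]=94
11. P2: store L6 := 78  bus=[BusRdX,Flush]  L6: P0=I P1=I P2=M P3=I  mem[L6]=75

invalidations = 1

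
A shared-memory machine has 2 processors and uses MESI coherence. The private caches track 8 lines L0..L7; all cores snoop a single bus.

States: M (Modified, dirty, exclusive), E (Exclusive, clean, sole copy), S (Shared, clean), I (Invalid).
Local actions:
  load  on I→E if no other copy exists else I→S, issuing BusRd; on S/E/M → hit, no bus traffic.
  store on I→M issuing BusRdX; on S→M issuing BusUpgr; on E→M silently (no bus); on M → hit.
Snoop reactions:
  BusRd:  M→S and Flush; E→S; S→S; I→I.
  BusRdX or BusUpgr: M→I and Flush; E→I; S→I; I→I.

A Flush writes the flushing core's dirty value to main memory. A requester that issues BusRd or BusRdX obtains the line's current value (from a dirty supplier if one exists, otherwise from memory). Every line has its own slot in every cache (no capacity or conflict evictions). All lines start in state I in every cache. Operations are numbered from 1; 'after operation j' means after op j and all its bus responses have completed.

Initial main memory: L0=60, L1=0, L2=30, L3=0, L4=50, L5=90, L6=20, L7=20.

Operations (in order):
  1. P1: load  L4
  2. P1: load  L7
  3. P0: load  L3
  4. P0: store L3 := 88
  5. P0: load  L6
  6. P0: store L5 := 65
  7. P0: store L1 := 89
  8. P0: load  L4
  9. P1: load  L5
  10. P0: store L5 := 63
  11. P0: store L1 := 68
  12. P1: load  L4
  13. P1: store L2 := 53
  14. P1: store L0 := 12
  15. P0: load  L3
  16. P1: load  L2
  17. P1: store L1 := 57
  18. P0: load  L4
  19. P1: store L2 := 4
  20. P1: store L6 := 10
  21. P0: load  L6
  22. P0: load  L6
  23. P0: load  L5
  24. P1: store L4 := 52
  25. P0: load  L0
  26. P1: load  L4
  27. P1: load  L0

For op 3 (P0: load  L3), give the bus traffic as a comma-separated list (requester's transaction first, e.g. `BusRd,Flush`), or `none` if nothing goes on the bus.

[1] P1: load  L4 | P0:I, P1:E(50) | bus: BusRd
[2] P1: load  L7 | P0:I, P1:E(20) | bus: BusRd
[3] P0: load  L3 | P0:E(0), P1:I | bus: BusRd
[4] P0: store L3 := 88 | P0:M(88), P1:I | bus: none
[5] P0: load  L6 | P0:E(20), P1:I | bus: BusRd
[6] P0: store L5 := 65 | P0:M(65), P1:I | bus: BusRdX
[7] P0: store L1 := 89 | P0:M(89), P1:I | bus: BusRdX
[8] P0: load  L4 | P0:S(50), P1:S(50) | bus: BusRd
[9] P1: load  L5 | P0:S(65), P1:S(65) | bus: BusRd,Flush
[10] P0: store L5 := 63 | P0:M(63), P1:I | bus: BusUpgr
[11] P0: store L1 := 68 | P0:M(68), P1:I | bus: none
[12] P1: load  L4 | P0:S(50), P1:S(50) | bus: none
[13] P1: store L2 := 53 | P0:I, P1:M(53) | bus: BusRdX
[14] P1: store L0 := 12 | P0:I, P1:M(12) | bus: BusRdX
[15] P0: load  L3 | P0:M(88), P1:I | bus: none
[16] P1: load  L2 | P0:I, P1:M(53) | bus: none
[17] P1: store L1 := 57 | P0:I, P1:M(57) | bus: BusRdX,Flush
[18] P0: load  L4 | P0:S(50), P1:S(50) | bus: none
[19] P1: store L2 := 4 | P0:I, P1:M(4) | bus: none
[20] P1: store L6 := 10 | P0:I, P1:M(10) | bus: BusRdX
[21] P0: load  L6 | P0:S(10), P1:S(10) | bus: BusRd,Flush
[22] P0: load  L6 | P0:S(10), P1:S(10) | bus: none
[23] P0: load  L5 | P0:M(63), P1:I | bus: none
[24] P1: store L4 := 52 | P0:I, P1:M(52) | bus: BusUpgr
[25] P0: load  L0 | P0:S(12), P1:S(12) | bus: BusRd,Flush
[26] P1: load  L4 | P0:I, P1:M(52) | bus: none
[27] P1: load  L0 | P0:S(12), P1:S(12) | bus: none

bus = BusRd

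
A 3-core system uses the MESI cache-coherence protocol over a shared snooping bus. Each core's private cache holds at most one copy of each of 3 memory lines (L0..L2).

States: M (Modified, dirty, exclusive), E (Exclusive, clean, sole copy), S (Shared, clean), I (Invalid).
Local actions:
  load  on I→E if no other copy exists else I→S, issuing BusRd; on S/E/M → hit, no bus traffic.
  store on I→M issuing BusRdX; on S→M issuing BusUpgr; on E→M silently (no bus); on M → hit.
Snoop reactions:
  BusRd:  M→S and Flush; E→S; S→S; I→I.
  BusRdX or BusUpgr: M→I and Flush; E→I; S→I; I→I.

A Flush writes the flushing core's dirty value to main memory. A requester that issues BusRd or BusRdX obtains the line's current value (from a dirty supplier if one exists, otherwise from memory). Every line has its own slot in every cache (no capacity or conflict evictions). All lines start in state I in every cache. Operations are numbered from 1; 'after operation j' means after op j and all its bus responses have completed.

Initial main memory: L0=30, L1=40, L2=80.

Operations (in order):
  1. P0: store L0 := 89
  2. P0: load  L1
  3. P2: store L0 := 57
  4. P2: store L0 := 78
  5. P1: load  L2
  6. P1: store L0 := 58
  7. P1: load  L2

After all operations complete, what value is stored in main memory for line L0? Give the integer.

[1] P0: store L0 := 89 | P0:M(89), P1:I, P2:I | bus: BusRdX
[2] P0: load  L1 | P0:E(40), P1:I, P2:I | bus: BusRd
[3] P2: store L0 := 57 | P0:I, P1:I, P2:M(57) | bus: BusRdX,Flush
[4] P2: store L0 := 78 | P0:I, P1:I, P2:M(78) | bus: none
[5] P1: load  L2 | P0:I, P1:E(80), P2:I | bus: BusRd
[6] P1: store L0 := 58 | P0:I, P1:M(58), P2:I | bus: BusRdX,Flush
[7] P1: load  L2 | P0:I, P1:E(80), P2:I | bus: none

memory[L0] = 78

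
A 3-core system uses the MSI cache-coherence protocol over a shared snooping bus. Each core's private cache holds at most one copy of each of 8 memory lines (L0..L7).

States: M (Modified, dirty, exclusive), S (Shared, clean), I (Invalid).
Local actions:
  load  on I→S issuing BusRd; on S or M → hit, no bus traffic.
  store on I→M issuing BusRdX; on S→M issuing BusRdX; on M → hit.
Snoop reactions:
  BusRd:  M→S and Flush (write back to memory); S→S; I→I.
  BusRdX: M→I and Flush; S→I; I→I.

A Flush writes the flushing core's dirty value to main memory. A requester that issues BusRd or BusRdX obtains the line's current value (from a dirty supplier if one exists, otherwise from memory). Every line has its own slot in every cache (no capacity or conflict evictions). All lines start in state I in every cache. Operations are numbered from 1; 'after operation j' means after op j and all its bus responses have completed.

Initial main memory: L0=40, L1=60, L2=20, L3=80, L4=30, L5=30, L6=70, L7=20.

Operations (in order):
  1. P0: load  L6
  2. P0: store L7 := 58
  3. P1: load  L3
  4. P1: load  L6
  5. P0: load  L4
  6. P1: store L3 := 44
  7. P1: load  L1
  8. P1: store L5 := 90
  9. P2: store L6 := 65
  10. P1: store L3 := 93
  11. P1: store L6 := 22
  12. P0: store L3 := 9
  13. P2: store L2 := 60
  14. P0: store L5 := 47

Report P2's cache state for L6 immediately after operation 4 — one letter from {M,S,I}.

state = I

[1] P0: load  L6 | P0:S(70), P1:I, P2:I | bus: BusRd
[2] P0: store L7 := 58 | P0:M(58), P1:I, P2:I | bus: BusRdX
[3] P1: load  L3 | P0:I, P1:S(80), P2:I | bus: BusRd
[4] P1: load  L6 | P0:S(70), P1:S(70), P2:I | bus: BusRd
[5] P0: load  L4 | P0:S(30), P1:I, P2:I | bus: BusRd
[6] P1: store L3 := 44 | P0:I, P1:M(44), P2:I | bus: BusRdX
[7] P1: load  L1 | P0:I, P1:S(60), P2:I | bus: BusRd
[8] P1: store L5 := 90 | P0:I, P1:M(90), P2:I | bus: BusRdX
[9] P2: store L6 := 65 | P0:I, P1:I, P2:M(65) | bus: BusRdX
[10] P1: store L3 := 93 | P0:I, P1:M(93), P2:I | bus: none
[11] P1: store L6 := 22 | P0:I, P1:M(22), P2:I | bus: BusRdX,Flush
[12] P0: store L3 := 9 | P0:M(9), P1:I, P2:I | bus: BusRdX,Flush
[13] P2: store L2 := 60 | P0:I, P1:I, P2:M(60) | bus: BusRdX
[14] P0: store L5 := 47 | P0:M(47), P1:I, P2:I | bus: BusRdX,Flush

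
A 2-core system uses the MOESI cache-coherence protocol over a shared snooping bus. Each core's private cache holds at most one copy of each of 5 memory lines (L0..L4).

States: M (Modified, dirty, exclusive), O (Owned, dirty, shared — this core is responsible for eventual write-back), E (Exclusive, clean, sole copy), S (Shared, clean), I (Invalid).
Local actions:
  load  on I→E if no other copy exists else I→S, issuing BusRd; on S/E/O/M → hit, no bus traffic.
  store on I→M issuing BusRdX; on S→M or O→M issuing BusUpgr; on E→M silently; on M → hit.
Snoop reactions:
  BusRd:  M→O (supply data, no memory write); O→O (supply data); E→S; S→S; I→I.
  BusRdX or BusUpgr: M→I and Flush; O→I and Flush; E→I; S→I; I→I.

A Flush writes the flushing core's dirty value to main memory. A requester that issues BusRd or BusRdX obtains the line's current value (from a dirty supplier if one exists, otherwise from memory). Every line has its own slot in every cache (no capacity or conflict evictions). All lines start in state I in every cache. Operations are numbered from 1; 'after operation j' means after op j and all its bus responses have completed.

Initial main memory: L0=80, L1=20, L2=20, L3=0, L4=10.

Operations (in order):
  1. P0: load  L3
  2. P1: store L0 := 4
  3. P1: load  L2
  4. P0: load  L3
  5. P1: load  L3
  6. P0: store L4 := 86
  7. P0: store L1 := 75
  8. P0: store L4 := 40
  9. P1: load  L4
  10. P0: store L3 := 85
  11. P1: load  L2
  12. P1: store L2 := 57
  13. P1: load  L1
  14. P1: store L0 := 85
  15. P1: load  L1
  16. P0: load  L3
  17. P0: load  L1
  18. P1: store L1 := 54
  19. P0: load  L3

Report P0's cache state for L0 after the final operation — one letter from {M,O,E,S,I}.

state = I

1. P0: load  L3  bus=[BusRd]  L3: P0=E P1=I  mem[L3]=0
2. P1: store L0 := 4  bus=[BusRdX]  L0: P0=I P1=M  mem[L0]=80
3. P1: load  L2  bus=[BusRd]  L2: P0=I P1=E  mem[L2]=20
4. P0: load  L3  bus=[-]  L3: P0=E P1=I  mem[L3]=0
5. P1: load  L3  bus=[BusRd]  L3: P0=S P1=S  mem[L3]=0
6. P0: store L4 := 86  bus=[BusRdX]  L4: P0=M P1=I  mem[L4]=10
7. P0: store L1 := 75  bus=[BusRdX]  L1: P0=M P1=I  mem[L1]=20
8. P0: store L4 := 40  bus=[-]  L4: P0=M P1=I  mem[L4]=10
9. P1: load  L4  bus=[BusRd]  L4: P0=O P1=S  mem[L4]=10
10. P0: store L3 := 85  bus=[BusUpgr]  L3: P0=M P1=I  mem[L3]=0
11. P1: load  L2  bus=[-]  L2: P0=I P1=E  mem[L2]=20
12. P1: store L2 := 57  bus=[-]  L2: P0=I P1=M  mem[L2]=20
13. P1: load  L1  bus=[BusRd]  L1: P0=O P1=S  mem[L1]=20
14. P1: store L0 := 85  bus=[-]  L0: P0=I P1=M  mem[L0]=80
15. P1: load  L1  bus=[-]  L1: P0=O P1=S  mem[L1]=20
16. P0: load  L3  bus=[-]  L3: P0=M P1=I  mem[L3]=0
17. P0: load  L1  bus=[-]  L1: P0=O P1=S  mem[L1]=20
18. P1: store L1 := 54  bus=[BusUpgr,Flush]  L1: P0=I P1=M  mem[L1]=75
19. P0: load  L3  bus=[-]  L3: P0=M P1=I  mem[L3]=0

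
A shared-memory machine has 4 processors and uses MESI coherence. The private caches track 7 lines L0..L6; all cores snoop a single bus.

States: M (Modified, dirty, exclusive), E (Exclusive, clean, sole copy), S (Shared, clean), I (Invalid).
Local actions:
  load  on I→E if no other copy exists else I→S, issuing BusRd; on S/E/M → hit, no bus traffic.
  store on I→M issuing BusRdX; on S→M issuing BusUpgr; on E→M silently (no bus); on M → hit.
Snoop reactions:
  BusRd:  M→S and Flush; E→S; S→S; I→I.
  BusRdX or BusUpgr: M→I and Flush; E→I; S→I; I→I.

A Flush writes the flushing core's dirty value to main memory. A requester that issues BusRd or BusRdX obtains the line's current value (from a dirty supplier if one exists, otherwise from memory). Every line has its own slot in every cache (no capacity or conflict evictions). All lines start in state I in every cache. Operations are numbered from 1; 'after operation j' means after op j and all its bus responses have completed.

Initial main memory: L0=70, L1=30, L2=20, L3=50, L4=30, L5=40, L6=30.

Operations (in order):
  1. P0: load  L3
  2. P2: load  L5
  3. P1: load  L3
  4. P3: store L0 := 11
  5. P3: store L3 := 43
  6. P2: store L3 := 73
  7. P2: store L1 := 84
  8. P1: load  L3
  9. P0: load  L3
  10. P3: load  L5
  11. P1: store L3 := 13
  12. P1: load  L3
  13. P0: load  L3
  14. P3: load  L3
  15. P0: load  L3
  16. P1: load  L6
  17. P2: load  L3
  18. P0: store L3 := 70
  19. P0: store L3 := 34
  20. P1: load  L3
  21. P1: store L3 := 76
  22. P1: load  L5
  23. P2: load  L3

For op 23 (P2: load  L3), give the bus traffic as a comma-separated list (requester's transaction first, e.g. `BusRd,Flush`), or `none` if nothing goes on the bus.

[1] P0: load  L3 | P0:E(50), P1:I, P2:I, P3:I | bus: BusRd
[2] P2: load  L5 | P0:I, P1:I, P2:E(40), P3:I | bus: BusRd
[3] P1: load  L3 | P0:S(50), P1:S(50), P2:I, P3:I | bus: BusRd
[4] P3: store L0 := 11 | P0:I, P1:I, P2:I, P3:M(11) | bus: BusRdX
[5] P3: store L3 := 43 | P0:I, P1:I, P2:I, P3:M(43) | bus: BusRdX
[6] P2: store L3 := 73 | P0:I, P1:I, P2:M(73), P3:I | bus: BusRdX,Flush
[7] P2: store L1 := 84 | P0:I, P1:I, P2:M(84), P3:I | bus: BusRdX
[8] P1: load  L3 | P0:I, P1:S(73), P2:S(73), P3:I | bus: BusRd,Flush
[9] P0: load  L3 | P0:S(73), P1:S(73), P2:S(73), P3:I | bus: BusRd
[10] P3: load  L5 | P0:I, P1:I, P2:S(40), P3:S(40) | bus: BusRd
[11] P1: store L3 := 13 | P0:I, P1:M(13), P2:I, P3:I | bus: BusUpgr
[12] P1: load  L3 | P0:I, P1:M(13), P2:I, P3:I | bus: none
[13] P0: load  L3 | P0:S(13), P1:S(13), P2:I, P3:I | bus: BusRd,Flush
[14] P3: load  L3 | P0:S(13), P1:S(13), P2:I, P3:S(13) | bus: BusRd
[15] P0: load  L3 | P0:S(13), P1:S(13), P2:I, P3:S(13) | bus: none
[16] P1: load  L6 | P0:I, P1:E(30), P2:I, P3:I | bus: BusRd
[17] P2: load  L3 | P0:S(13), P1:S(13), P2:S(13), P3:S(13) | bus: BusRd
[18] P0: store L3 := 70 | P0:M(70), P1:I, P2:I, P3:I | bus: BusUpgr
[19] P0: store L3 := 34 | P0:M(34), P1:I, P2:I, P3:I | bus: none
[20] P1: load  L3 | P0:S(34), P1:S(34), P2:I, P3:I | bus: BusRd,Flush
[21] P1: store L3 := 76 | P0:I, P1:M(76), P2:I, P3:I | bus: BusUpgr
[22] P1: load  L5 | P0:I, P1:S(40), P2:S(40), P3:S(40) | bus: BusRd
[23] P2: load  L3 | P0:I, P1:S(76), P2:S(76), P3:I | bus: BusRd,Flush

bus = BusRd,Flush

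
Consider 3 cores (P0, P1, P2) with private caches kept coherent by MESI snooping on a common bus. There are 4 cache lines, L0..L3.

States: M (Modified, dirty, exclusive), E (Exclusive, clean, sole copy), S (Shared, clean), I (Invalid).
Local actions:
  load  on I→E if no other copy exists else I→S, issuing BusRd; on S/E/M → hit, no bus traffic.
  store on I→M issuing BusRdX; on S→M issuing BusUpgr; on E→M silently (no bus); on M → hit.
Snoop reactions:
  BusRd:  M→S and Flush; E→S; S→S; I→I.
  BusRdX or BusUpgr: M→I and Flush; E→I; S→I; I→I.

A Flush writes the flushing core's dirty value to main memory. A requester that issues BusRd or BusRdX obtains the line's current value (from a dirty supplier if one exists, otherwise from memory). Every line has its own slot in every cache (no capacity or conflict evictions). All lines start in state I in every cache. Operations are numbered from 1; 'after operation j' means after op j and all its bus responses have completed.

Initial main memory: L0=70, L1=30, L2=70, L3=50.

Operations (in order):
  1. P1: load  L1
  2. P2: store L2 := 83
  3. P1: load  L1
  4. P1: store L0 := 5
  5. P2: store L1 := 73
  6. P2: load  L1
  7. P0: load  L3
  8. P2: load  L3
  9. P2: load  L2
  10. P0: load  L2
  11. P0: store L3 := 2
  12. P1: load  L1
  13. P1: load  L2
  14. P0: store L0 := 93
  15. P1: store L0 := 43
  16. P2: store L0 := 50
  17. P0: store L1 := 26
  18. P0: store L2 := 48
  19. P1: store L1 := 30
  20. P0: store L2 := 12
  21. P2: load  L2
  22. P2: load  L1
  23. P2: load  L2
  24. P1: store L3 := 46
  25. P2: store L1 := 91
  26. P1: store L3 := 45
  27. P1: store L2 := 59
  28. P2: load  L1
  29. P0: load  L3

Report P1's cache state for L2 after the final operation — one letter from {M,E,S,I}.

state = M

1. P1: load  L1  bus=[BusRd]  L1: P0=I P1=E P2=I  mem[L1]=30
2. P2: store L2 := 83  bus=[BusRdX]  L2: P0=I P1=I P2=M  mem[L2]=70
3. P1: load  L1  bus=[-]  L1: P0=I P1=E P2=I  mem[L1]=30
4. P1: store L0 := 5  bus=[BusRdX]  L0: P0=I P1=M P2=I  mem[L0]=70
5. P2: store L1 := 73  bus=[BusRdX]  L1: P0=I P1=I P2=M  mem[L1]=30
6. P2: load  L1  bus=[-]  L1: P0=I P1=I P2=M  mem[L1]=30
7. P0: load  L3  bus=[BusRd]  L3: P0=E P1=I P2=I  mem[L3]=50
8. P2: load  L3  bus=[BusRd]  L3: P0=S P1=I P2=S  mem[L3]=50
9. P2: load  L2  bus=[-]  L2: P0=I P1=I P2=M  mem[L2]=70
10. P0: load  L2  bus=[BusRd,Flush]  L2: P0=S P1=I P2=S  mem[L2]=83
11. P0: store L3 := 2  bus=[BusUpgr]  L3: P0=M P1=I P2=I  mem[L3]=50
12. P1: load  L1  bus=[BusRd,Flush]  L1: P0=I P1=S P2=S  mem[L1]=73
13. P1: load  L2  bus=[BusRd]  L2: P0=S P1=S P2=S  mem[L2]=83
14. P0: store L0 := 93  bus=[BusRdX,Flush]  L0: P0=M P1=I P2=I  mem[L0]=5
15. P1: store L0 := 43  bus=[BusRdX,Flush]  L0: P0=I P1=M P2=I  mem[L0]=93
16. P2: store L0 := 50  bus=[BusRdX,Flush]  L0: P0=I P1=I P2=M  mem[L0]=43
17. P0: store L1 := 26  bus=[BusRdX]  L1: P0=M P1=I P2=I  mem[L1]=73
18. P0: store L2 := 48  bus=[BusUpgr]  L2: P0=M P1=I P2=I  mem[L2]=83
19. P1: store L1 := 30  bus=[BusRdX,Flush]  L1: P0=I P1=M P2=I  mem[L1]=26
20. P0: store L2 := 12  bus=[-]  L2: P0=M P1=I P2=I  mem[L2]=83
21. P2: load  L2  bus=[BusRd,Flush]  L2: P0=S P1=I P2=S  mem[L2]=12
22. P2: load  L1  bus=[BusRd,Flush]  L1: P0=I P1=S P2=S  mem[L1]=30
23. P2: load  L2  bus=[-]  L2: P0=S P1=I P2=S  mem[L2]=12
24. P1: store L3 := 46  bus=[BusRdX,Flush]  L3: P0=I P1=M P2=I  mem[L3]=2
25. P2: store L1 := 91  bus=[BusUpgr]  L1: P0=I P1=I P2=M  mem[L1]=30
26. P1: store L3 := 45  bus=[-]  L3: P0=I P1=M P2=I  mem[L3]=2
27. P1: store L2 := 59  bus=[BusRdX]  L2: P0=I P1=M P2=I  mem[L2]=12
28. P2: load  L1  bus=[-]  L1: P0=I P1=I P2=M  mem[L1]=30
29. P0: load  L3  bus=[BusRd,Flush]  L3: P0=S P1=S P2=I  mem[L3]=45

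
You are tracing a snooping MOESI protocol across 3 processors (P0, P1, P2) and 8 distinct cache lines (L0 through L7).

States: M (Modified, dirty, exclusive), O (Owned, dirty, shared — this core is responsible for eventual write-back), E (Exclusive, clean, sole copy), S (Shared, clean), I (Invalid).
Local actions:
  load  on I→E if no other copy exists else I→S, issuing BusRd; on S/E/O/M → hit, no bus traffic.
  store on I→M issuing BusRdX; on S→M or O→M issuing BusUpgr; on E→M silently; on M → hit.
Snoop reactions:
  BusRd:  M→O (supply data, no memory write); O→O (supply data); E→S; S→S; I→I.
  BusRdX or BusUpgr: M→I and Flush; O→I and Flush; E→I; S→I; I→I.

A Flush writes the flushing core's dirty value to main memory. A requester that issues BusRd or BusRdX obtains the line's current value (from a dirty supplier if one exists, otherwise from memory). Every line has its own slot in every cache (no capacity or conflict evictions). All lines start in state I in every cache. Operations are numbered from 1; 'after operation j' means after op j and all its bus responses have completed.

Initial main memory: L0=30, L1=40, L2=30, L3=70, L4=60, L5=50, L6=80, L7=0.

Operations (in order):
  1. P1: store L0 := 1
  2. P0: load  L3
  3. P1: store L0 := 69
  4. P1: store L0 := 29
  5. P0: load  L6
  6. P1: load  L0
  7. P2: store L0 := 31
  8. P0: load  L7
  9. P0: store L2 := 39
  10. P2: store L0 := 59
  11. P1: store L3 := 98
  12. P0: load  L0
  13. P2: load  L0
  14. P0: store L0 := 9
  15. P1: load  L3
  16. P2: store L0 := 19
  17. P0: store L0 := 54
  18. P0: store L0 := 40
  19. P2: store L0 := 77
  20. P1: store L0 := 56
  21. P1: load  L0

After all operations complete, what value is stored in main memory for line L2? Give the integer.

1. P1: store L0 := 1  bus=[BusRdX]  L0: P0=I P1=M P2=I  mem[L0]=30
2. P0: load  L3  bus=[BusRd]  L3: P0=E P1=I P2=I  mem[L3]=70
3. P1: store L0 := 69  bus=[-]  L0: P0=I P1=M P2=I  mem[L0]=30
4. P1: store L0 := 29  bus=[-]  L0: P0=I P1=M P2=I  mem[L0]=30
5. P0: load  L6  bus=[BusRd]  L6: P0=E P1=I P2=I  mem[L6]=80
6. P1: load  L0  bus=[-]  L0: P0=I P1=M P2=I  mem[L0]=30
7. P2: store L0 := 31  bus=[BusRdX,Flush]  L0: P0=I P1=I P2=M  mem[L0]=29
8. P0: load  L7  bus=[BusRd]  L7: P0=E P1=I P2=I  mem[L7]=0
9. P0: store L2 := 39  bus=[BusRdX]  L2: P0=M P1=I P2=I  mem[L2]=30
10. P2: store L0 := 59  bus=[-]  L0: P0=I P1=I P2=M  mem[L0]=29
11. P1: store L3 := 98  bus=[BusRdX]  L3: P0=I P1=M P2=I  mem[L3]=70
12. P0: load  L0  bus=[BusRd]  L0: P0=S P1=I P2=O  mem[L0]=29
13. P2: load  L0  bus=[-]  L0: P0=S P1=I P2=O  mem[L0]=29
14. P0: store L0 := 9  bus=[BusUpgr,Flush]  L0: P0=M P1=I P2=I  mem[L0]=59
15. P1: load  L3  bus=[-]  L3: P0=I P1=M P2=I  mem[L3]=70
16. P2: store L0 := 19  bus=[BusRdX,Flush]  L0: P0=I P1=I P2=M  mem[L0]=9
17. P0: store L0 := 54  bus=[BusRdX,Flush]  L0: P0=M P1=I P2=I  mem[L0]=19
18. P0: store L0 := 40  bus=[-]  L0: P0=M P1=I P2=I  mem[L0]=19
19. P2: store L0 := 77  bus=[BusRdX,Flush]  L0: P0=I P1=I P2=M  mem[L0]=40
20. P1: store L0 := 56  bus=[BusRdX,Flush]  L0: P0=I P1=M P2=I  mem[L0]=77
21. P1: load  L0  bus=[-]  L0: P0=I P1=M P2=I  mem[L0]=77

memory[L2] = 30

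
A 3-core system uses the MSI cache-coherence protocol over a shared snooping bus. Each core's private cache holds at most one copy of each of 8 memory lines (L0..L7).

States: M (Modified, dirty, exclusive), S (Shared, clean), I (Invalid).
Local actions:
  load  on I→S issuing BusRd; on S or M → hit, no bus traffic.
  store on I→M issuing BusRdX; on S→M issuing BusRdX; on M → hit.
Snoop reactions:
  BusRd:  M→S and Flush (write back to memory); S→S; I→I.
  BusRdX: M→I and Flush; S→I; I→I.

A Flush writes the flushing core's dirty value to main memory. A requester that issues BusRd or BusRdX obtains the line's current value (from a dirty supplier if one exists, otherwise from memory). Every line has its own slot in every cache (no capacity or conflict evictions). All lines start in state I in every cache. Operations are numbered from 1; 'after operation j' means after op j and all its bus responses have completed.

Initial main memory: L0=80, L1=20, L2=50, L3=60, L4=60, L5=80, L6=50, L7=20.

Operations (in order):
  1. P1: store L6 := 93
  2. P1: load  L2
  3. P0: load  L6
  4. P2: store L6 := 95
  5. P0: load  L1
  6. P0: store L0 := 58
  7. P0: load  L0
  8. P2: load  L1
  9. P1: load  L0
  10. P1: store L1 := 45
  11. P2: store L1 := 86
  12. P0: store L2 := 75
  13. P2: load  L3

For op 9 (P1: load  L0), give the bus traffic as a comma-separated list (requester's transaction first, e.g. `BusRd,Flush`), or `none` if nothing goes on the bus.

bus = BusRd,Flush

[1] P1: store L6 := 93 | P0:I, P1:M(93), P2:I | bus: BusRdX
[2] P1: load  L2 | P0:I, P1:S(50), P2:I | bus: BusRd
[3] P0: load  L6 | P0:S(93), P1:S(93), P2:I | bus: BusRd,Flush
[4] P2: store L6 := 95 | P0:I, P1:I, P2:M(95) | bus: BusRdX
[5] P0: load  L1 | P0:S(20), P1:I, P2:I | bus: BusRd
[6] P0: store L0 := 58 | P0:M(58), P1:I, P2:I | bus: BusRdX
[7] P0: load  L0 | P0:M(58), P1:I, P2:I | bus: none
[8] P2: load  L1 | P0:S(20), P1:I, P2:S(20) | bus: BusRd
[9] P1: load  L0 | P0:S(58), P1:S(58), P2:I | bus: BusRd,Flush
[10] P1: store L1 := 45 | P0:I, P1:M(45), P2:I | bus: BusRdX
[11] P2: store L1 := 86 | P0:I, P1:I, P2:M(86) | bus: BusRdX,Flush
[12] P0: store L2 := 75 | P0:M(75), P1:I, P2:I | bus: BusRdX
[13] P2: load  L3 | P0:I, P1:I, P2:S(60) | bus: BusRd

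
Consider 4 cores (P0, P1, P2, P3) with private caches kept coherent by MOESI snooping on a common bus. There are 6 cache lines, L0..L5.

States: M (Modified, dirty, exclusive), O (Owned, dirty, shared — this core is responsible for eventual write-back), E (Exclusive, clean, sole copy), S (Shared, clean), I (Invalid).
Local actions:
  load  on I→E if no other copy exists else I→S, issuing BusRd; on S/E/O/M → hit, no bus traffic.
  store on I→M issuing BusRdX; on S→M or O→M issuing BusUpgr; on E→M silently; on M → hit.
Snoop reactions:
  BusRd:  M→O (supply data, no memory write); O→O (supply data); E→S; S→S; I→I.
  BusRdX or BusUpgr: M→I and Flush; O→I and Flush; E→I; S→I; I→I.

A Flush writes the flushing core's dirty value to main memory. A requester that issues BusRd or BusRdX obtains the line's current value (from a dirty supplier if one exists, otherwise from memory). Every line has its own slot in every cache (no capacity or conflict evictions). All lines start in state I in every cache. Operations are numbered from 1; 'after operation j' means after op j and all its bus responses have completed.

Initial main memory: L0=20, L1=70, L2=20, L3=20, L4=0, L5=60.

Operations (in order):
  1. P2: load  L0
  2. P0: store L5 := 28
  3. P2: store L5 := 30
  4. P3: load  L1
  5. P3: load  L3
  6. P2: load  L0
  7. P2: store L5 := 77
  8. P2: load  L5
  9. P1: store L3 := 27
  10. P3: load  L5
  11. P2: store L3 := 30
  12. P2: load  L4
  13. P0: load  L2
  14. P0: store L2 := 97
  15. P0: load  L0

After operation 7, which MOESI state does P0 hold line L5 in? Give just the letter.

[1] P2: load  L0 | P0:I, P1:I, P2:E(20), P3:I | bus: BusRd
[2] P0: store L5 := 28 | P0:M(28), P1:I, P2:I, P3:I | bus: BusRdX
[3] P2: store L5 := 30 | P0:I, P1:I, P2:M(30), P3:I | bus: BusRdX,Flush
[4] P3: load  L1 | P0:I, P1:I, P2:I, P3:E(70) | bus: BusRd
[5] P3: load  L3 | P0:I, P1:I, P2:I, P3:E(20) | bus: BusRd
[6] P2: load  L0 | P0:I, P1:I, P2:E(20), P3:I | bus: none
[7] P2: store L5 := 77 | P0:I, P1:I, P2:M(77), P3:I | bus: none
[8] P2: load  L5 | P0:I, P1:I, P2:M(77), P3:I | bus: none
[9] P1: store L3 := 27 | P0:I, P1:M(27), P2:I, P3:I | bus: BusRdX
[10] P3: load  L5 | P0:I, P1:I, P2:O(77), P3:S(77) | bus: BusRd
[11] P2: store L3 := 30 | P0:I, P1:I, P2:M(30), P3:I | bus: BusRdX,Flush
[12] P2: load  L4 | P0:I, P1:I, P2:E(0), P3:I | bus: BusRd
[13] P0: load  L2 | P0:E(20), P1:I, P2:I, P3:I | bus: BusRd
[14] P0: store L2 := 97 | P0:M(97), P1:I, P2:I, P3:I | bus: none
[15] P0: load  L0 | P0:S(20), P1:I, P2:S(20), P3:I | bus: BusRd

state = I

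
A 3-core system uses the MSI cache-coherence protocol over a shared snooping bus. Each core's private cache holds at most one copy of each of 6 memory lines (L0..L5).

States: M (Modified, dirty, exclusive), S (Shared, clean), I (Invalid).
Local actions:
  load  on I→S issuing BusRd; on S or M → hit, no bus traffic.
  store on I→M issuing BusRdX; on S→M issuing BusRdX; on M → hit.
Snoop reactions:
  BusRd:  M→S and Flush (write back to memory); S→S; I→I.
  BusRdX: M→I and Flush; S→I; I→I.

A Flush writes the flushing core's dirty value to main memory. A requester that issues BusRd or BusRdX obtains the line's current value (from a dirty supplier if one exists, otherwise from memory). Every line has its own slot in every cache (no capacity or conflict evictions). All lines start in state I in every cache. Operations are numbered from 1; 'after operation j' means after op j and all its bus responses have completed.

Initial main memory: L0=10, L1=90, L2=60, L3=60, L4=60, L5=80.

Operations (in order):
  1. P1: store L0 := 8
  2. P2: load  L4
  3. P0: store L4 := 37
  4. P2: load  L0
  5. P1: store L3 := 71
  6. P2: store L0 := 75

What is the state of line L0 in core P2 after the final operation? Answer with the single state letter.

[1] P1: store L0 := 8 | P0:I, P1:M(8), P2:I | bus: BusRdX
[2] P2: load  L4 | P0:I, P1:I, P2:S(60) | bus: BusRd
[3] P0: store L4 := 37 | P0:M(37), P1:I, P2:I | bus: BusRdX
[4] P2: load  L0 | P0:I, P1:S(8), P2:S(8) | bus: BusRd,Flush
[5] P1: store L3 := 71 | P0:I, P1:M(71), P2:I | bus: BusRdX
[6] P2: store L0 := 75 | P0:I, P1:I, P2:M(75) | bus: BusRdX

state = M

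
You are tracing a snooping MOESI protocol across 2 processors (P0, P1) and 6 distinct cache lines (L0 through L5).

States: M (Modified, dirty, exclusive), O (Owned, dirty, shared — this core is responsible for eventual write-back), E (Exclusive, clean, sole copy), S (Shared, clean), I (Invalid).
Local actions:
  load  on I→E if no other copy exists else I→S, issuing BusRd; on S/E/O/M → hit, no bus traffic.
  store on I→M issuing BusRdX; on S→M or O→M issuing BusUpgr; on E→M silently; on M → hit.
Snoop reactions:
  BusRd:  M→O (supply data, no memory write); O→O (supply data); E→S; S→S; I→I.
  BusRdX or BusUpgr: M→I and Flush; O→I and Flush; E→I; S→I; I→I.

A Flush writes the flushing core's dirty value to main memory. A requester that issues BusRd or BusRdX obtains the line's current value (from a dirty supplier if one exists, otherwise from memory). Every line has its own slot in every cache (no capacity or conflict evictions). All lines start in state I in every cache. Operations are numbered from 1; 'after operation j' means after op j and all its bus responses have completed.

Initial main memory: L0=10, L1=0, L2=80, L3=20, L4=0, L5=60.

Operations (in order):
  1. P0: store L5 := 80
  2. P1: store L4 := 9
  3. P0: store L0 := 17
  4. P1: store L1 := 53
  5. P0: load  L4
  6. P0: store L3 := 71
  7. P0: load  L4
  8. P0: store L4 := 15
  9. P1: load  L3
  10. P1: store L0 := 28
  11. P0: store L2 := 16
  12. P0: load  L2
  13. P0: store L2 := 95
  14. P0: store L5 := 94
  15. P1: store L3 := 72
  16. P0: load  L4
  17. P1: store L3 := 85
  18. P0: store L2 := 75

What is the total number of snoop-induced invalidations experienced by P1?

invalidations = 1

1. P0: store L5 := 80  bus=[BusRdX]  L5: P0=M P1=I  mem[L5]=60
2. P1: store L4 := 9  bus=[BusRdX]  L4: P0=I P1=M  mem[L4]=0
3. P0: store L0 := 17  bus=[BusRdX]  L0: P0=M P1=I  mem[L0]=10
4. P1: store L1 := 53  bus=[BusRdX]  L1: P0=I P1=M  mem[L1]=0
5. P0: load  L4  bus=[BusRd]  L4: P0=S P1=O  mem[L4]=0
6. P0: store L3 := 71  bus=[BusRdX]  L3: P0=M P1=I  mem[L3]=20
7. P0: load  L4  bus=[-]  L4: P0=S P1=O  mem[L4]=0
8. P0: store L4 := 15  bus=[BusUpgr,Flush]  L4: P0=M P1=I  mem[L4]=9
9. P1: load  L3  bus=[BusRd]  L3: P0=O P1=S  mem[L3]=20
10. P1: store L0 := 28  bus=[BusRdX,Flush]  L0: P0=I P1=M  mem[L0]=17
11. P0: store L2 := 16  bus=[BusRdX]  L2: P0=M P1=I  mem[L2]=80
12. P0: load  L2  bus=[-]  L2: P0=M P1=I  mem[L2]=80
13. P0: store L2 := 95  bus=[-]  L2: P0=M P1=I  mem[L2]=80
14. P0: store L5 := 94  bus=[-]  L5: P0=M P1=I  mem[L5]=60
15. P1: store L3 := 72  bus=[BusUpgr,Flush]  L3: P0=I P1=M  mem[L3]=71
16. P0: load  L4  bus=[-]  L4: P0=M P1=I  mem[L4]=9
17. P1: store L3 := 85  bus=[-]  L3: P0=I P1=M  mem[L3]=71
18. P0: store L2 := 75  bus=[-]  L2: P0=M P1=I  mem[L2]=80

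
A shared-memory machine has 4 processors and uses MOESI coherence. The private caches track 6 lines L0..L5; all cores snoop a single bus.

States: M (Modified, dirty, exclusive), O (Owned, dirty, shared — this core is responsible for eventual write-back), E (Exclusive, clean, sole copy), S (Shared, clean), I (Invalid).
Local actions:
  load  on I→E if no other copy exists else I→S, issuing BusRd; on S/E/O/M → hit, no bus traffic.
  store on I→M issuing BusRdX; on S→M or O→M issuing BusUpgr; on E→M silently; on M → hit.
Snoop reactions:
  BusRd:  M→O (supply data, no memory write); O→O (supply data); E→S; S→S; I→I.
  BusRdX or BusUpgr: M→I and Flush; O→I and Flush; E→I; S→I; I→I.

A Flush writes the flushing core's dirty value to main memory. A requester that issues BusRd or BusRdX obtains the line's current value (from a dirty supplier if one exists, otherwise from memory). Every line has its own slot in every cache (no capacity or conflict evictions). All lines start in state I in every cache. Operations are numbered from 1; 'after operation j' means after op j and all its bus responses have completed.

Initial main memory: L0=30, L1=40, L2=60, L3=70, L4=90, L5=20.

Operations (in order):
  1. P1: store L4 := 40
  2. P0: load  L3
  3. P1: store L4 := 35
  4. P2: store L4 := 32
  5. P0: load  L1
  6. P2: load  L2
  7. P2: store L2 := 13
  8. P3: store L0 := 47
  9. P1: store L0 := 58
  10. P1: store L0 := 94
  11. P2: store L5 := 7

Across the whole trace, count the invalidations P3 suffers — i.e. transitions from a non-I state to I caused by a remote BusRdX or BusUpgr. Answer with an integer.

[1] P1: store L4 := 40 | P0:I, P1:M(40), P2:I, P3:I | bus: BusRdX
[2] P0: load  L3 | P0:E(70), P1:I, P2:I, P3:I | bus: BusRd
[3] P1: store L4 := 35 | P0:I, P1:M(35), P2:I, P3:I | bus: none
[4] P2: store L4 := 32 | P0:I, P1:I, P2:M(32), P3:I | bus: BusRdX,Flush
[5] P0: load  L1 | P0:E(40), P1:I, P2:I, P3:I | bus: BusRd
[6] P2: load  L2 | P0:I, P1:I, P2:E(60), P3:I | bus: BusRd
[7] P2: store L2 := 13 | P0:I, P1:I, P2:M(13), P3:I | bus: none
[8] P3: store L0 := 47 | P0:I, P1:I, P2:I, P3:M(47) | bus: BusRdX
[9] P1: store L0 := 58 | P0:I, P1:M(58), P2:I, P3:I | bus: BusRdX,Flush
[10] P1: store L0 := 94 | P0:I, P1:M(94), P2:I, P3:I | bus: none
[11] P2: store L5 := 7 | P0:I, P1:I, P2:M(7), P3:I | bus: BusRdX

invalidations = 1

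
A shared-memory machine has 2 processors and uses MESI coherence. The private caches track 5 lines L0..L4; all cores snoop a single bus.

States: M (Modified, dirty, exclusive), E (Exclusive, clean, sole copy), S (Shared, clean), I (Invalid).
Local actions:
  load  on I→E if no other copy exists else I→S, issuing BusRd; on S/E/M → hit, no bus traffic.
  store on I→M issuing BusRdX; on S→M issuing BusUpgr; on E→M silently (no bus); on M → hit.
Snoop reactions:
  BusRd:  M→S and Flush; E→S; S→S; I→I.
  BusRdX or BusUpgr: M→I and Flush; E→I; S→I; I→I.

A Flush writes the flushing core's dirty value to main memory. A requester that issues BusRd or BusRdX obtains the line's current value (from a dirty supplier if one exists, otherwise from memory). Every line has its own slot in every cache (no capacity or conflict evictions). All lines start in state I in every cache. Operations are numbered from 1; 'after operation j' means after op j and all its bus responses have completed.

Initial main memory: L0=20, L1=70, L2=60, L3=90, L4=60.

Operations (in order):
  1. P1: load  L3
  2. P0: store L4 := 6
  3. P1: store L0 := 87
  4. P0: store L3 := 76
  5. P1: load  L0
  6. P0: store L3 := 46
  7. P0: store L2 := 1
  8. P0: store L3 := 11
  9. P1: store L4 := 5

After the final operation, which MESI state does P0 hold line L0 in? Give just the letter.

  op1 P1: load  L3 → I/E on L3; bus BusRd; mem=90
  op2 P0: store L4 := 6 → M/I on L4; bus BusRdX; mem=60
  op3 P1: store L0 := 87 → I/M on L0; bus BusRdX; mem=20
  op4 P0: store L3 := 76 → M/I on L3; bus BusRdX; mem=90
  op5 P1: load  L0 → I/M on L0; bus (none); mem=20
  op6 P0: store L3 := 46 → M/I on L3; bus (none); mem=90
  op7 P0: store L2 := 1 → M/I on L2; bus BusRdX; mem=60
  op8 P0: store L3 := 11 → M/I on L3; bus (none); mem=90
  op9 P1: store L4 := 5 → I/M on L4; bus BusRdX Flush; mem=6

state = I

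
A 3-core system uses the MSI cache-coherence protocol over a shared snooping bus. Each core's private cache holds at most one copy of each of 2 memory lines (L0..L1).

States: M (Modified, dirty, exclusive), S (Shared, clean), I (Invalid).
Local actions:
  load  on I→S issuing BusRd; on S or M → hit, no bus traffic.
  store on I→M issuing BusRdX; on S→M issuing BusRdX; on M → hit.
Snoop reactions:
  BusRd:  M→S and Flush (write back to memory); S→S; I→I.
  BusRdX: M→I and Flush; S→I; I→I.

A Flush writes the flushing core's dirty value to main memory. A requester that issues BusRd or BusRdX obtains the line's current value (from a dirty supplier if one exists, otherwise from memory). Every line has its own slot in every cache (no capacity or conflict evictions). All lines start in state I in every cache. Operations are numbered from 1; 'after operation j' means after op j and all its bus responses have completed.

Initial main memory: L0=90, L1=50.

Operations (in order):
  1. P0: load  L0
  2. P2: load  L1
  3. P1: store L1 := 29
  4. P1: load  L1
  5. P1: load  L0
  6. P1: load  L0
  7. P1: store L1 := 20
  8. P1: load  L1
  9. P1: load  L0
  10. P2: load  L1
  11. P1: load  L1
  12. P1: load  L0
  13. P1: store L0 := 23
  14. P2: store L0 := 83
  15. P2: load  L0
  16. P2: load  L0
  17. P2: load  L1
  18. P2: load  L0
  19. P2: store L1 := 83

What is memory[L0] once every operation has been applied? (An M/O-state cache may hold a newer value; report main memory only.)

memory[L0] = 23

step 1: P0: load  L0  ⟶  SII  (L0)  txn=BusRd  M[L0]=90
step 2: P2: load  L1  ⟶  IIS  (L1)  txn=BusRd  M[L1]=50
step 3: P1: store L1 := 29  ⟶  IMI  (L1)  txn=BusRdX  M[L1]=50
step 4: P1: load  L1  ⟶  IMI  (L1)  txn=∅  M[L1]=50
step 5: P1: load  L0  ⟶  SSI  (L0)  txn=BusRd  M[L0]=90
step 6: P1: load  L0  ⟶  SSI  (L0)  txn=∅  M[L0]=90
step 7: P1: store L1 := 20  ⟶  IMI  (L1)  txn=∅  M[L1]=50
step 8: P1: load  L1  ⟶  IMI  (L1)  txn=∅  M[L1]=50
step 9: P1: load  L0  ⟶  SSI  (L0)  txn=∅  M[L0]=90
step 10: P2: load  L1  ⟶  ISS  (L1)  txn=BusRd+Flush  M[L1]=20
step 11: P1: load  L1  ⟶  ISS  (L1)  txn=∅  M[L1]=20
step 12: P1: load  L0  ⟶  SSI  (L0)  txn=∅  M[L0]=90
step 13: P1: store L0 := 23  ⟶  IMI  (L0)  txn=BusRdX  M[L0]=90
step 14: P2: store L0 := 83  ⟶  IIM  (L0)  txn=BusRdX+Flush  M[L0]=23
step 15: P2: load  L0  ⟶  IIM  (L0)  txn=∅  M[L0]=23
step 16: P2: load  L0  ⟶  IIM  (L0)  txn=∅  M[L0]=23
step 17: P2: load  L1  ⟶  ISS  (L1)  txn=∅  M[L1]=20
step 18: P2: load  L0  ⟶  IIM  (L0)  txn=∅  M[L0]=23
step 19: P2: store L1 := 83  ⟶  IIM  (L1)  txn=BusRdX  M[L1]=20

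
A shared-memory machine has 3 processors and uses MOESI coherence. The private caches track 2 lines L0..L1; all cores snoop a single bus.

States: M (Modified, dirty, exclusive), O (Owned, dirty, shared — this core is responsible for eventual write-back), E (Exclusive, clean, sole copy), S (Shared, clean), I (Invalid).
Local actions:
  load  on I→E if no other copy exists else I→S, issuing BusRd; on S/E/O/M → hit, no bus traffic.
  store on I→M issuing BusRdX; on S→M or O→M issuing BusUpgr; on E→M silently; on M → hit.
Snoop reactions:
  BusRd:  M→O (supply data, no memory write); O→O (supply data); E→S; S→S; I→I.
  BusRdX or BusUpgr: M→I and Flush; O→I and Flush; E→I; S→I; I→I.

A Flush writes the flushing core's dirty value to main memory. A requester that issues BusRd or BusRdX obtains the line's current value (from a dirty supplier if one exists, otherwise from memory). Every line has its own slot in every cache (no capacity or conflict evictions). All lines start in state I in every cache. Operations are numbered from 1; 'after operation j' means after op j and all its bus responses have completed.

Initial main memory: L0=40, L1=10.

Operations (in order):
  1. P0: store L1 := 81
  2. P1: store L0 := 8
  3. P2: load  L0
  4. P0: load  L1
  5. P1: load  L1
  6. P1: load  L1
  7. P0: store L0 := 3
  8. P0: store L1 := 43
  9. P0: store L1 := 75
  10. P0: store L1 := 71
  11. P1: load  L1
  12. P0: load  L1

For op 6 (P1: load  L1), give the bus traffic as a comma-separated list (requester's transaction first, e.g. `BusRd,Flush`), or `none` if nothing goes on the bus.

1. P0: store L1 := 81  bus=[BusRdX]  L1: P0=M P1=I P2=I  mem[L1]=10
2. P1: store L0 := 8  bus=[BusRdX]  L0: P0=I P1=M P2=I  mem[L0]=40
3. P2: load  L0  bus=[BusRd]  L0: P0=I P1=O P2=S  mem[L0]=40
4. P0: load  L1  bus=[-]  L1: P0=M P1=I P2=I  mem[L1]=10
5. P1: load  L1  bus=[BusRd]  L1: P0=O P1=S P2=I  mem[L1]=10
6. P1: load  L1  bus=[-]  L1: P0=O P1=S P2=I  mem[L1]=10
7. P0: store L0 := 3  bus=[BusRdX,Flush]  L0: P0=M P1=I P2=I  mem[L0]=8
8. P0: store L1 := 43  bus=[BusUpgr]  L1: P0=M P1=I P2=I  mem[L1]=10
9. P0: store L1 := 75  bus=[-]  L1: P0=M P1=I P2=I  mem[L1]=10
10. P0: store L1 := 71  bus=[-]  L1: P0=M P1=I P2=I  mem[L1]=10
11. P1: load  L1  bus=[BusRd]  L1: P0=O P1=S P2=I  mem[L1]=10
12. P0: load  L1  bus=[-]  L1: P0=O P1=S P2=I  mem[L1]=10

bus = none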